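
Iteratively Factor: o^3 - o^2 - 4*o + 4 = (o - 1)*(o^2 - 4) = (o - 2)*(o - 1)*(o + 2)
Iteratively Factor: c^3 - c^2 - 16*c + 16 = (c - 4)*(c^2 + 3*c - 4) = (c - 4)*(c - 1)*(c + 4)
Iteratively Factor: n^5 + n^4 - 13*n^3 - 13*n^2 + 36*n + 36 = (n + 1)*(n^4 - 13*n^2 + 36) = (n + 1)*(n + 3)*(n^3 - 3*n^2 - 4*n + 12) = (n - 2)*(n + 1)*(n + 3)*(n^2 - n - 6) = (n - 3)*(n - 2)*(n + 1)*(n + 3)*(n + 2)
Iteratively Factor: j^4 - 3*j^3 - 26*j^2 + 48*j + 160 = (j - 5)*(j^3 + 2*j^2 - 16*j - 32) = (j - 5)*(j - 4)*(j^2 + 6*j + 8) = (j - 5)*(j - 4)*(j + 4)*(j + 2)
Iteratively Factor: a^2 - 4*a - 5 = (a - 5)*(a + 1)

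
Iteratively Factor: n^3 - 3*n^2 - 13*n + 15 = (n + 3)*(n^2 - 6*n + 5) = (n - 1)*(n + 3)*(n - 5)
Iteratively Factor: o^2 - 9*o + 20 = (o - 5)*(o - 4)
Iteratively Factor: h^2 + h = (h)*(h + 1)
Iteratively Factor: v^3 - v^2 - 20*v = (v)*(v^2 - v - 20) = v*(v + 4)*(v - 5)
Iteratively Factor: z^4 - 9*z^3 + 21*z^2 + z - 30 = (z - 3)*(z^3 - 6*z^2 + 3*z + 10) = (z - 5)*(z - 3)*(z^2 - z - 2) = (z - 5)*(z - 3)*(z + 1)*(z - 2)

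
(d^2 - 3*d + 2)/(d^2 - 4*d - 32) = (-d^2 + 3*d - 2)/(-d^2 + 4*d + 32)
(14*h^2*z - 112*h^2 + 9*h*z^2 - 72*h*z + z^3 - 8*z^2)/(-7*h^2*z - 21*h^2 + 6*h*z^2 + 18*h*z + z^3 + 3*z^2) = (2*h*z - 16*h + z^2 - 8*z)/(-h*z - 3*h + z^2 + 3*z)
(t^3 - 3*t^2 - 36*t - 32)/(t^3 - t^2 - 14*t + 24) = (t^2 - 7*t - 8)/(t^2 - 5*t + 6)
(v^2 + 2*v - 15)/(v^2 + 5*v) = (v - 3)/v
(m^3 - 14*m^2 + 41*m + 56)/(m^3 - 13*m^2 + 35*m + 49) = (m - 8)/(m - 7)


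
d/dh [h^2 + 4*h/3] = 2*h + 4/3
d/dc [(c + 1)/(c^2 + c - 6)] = (c^2 + c - (c + 1)*(2*c + 1) - 6)/(c^2 + c - 6)^2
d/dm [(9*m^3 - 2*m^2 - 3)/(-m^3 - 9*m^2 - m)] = (-83*m^4 - 18*m^3 - 7*m^2 - 54*m - 3)/(m^2*(m^4 + 18*m^3 + 83*m^2 + 18*m + 1))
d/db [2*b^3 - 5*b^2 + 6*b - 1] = 6*b^2 - 10*b + 6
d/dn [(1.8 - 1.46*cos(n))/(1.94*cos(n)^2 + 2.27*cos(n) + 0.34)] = (-2.8324*cos(n)^2 + 6.984*cos(n) + 4.5824)*sin(n)/(3.7636*cos(n)^4 + 8.8076*cos(n)^3 + 6.4721*cos(n)^2 + 1.5436*cos(n) + 0.1156)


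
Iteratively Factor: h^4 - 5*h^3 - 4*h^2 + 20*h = (h - 2)*(h^3 - 3*h^2 - 10*h) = h*(h - 2)*(h^2 - 3*h - 10) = h*(h - 5)*(h - 2)*(h + 2)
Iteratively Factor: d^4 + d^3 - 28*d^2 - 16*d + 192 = (d - 4)*(d^3 + 5*d^2 - 8*d - 48) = (d - 4)*(d + 4)*(d^2 + d - 12) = (d - 4)*(d - 3)*(d + 4)*(d + 4)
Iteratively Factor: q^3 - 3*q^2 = (q)*(q^2 - 3*q) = q*(q - 3)*(q)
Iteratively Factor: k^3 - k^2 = (k - 1)*(k^2) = k*(k - 1)*(k)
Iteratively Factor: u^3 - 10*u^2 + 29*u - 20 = (u - 5)*(u^2 - 5*u + 4) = (u - 5)*(u - 1)*(u - 4)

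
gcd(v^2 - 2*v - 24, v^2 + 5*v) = 1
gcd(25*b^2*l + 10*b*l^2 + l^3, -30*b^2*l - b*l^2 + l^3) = 5*b*l + l^2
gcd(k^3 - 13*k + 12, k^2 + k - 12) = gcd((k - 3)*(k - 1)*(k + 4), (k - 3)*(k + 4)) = k^2 + k - 12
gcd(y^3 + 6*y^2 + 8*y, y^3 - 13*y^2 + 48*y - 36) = 1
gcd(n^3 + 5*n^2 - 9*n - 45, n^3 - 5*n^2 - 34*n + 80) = n + 5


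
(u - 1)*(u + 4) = u^2 + 3*u - 4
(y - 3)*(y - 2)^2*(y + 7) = y^4 - 33*y^2 + 100*y - 84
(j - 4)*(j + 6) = j^2 + 2*j - 24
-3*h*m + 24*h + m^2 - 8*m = (-3*h + m)*(m - 8)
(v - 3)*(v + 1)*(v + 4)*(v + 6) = v^4 + 8*v^3 + v^2 - 78*v - 72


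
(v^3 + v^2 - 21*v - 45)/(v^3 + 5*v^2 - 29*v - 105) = (v + 3)/(v + 7)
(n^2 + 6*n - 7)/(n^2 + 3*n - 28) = (n - 1)/(n - 4)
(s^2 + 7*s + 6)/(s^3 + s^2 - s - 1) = (s + 6)/(s^2 - 1)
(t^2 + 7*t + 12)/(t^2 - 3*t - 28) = (t + 3)/(t - 7)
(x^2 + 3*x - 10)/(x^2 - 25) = (x - 2)/(x - 5)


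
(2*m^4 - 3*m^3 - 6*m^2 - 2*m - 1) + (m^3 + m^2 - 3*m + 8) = 2*m^4 - 2*m^3 - 5*m^2 - 5*m + 7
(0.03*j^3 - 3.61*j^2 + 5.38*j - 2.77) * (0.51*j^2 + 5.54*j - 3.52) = 0.0153*j^5 - 1.6749*j^4 - 17.3612*j^3 + 41.0997*j^2 - 34.2834*j + 9.7504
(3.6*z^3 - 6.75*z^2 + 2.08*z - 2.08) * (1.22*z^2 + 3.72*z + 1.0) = 4.392*z^5 + 5.157*z^4 - 18.9724*z^3 - 1.55*z^2 - 5.6576*z - 2.08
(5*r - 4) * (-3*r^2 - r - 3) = -15*r^3 + 7*r^2 - 11*r + 12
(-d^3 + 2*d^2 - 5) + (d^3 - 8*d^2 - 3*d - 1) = -6*d^2 - 3*d - 6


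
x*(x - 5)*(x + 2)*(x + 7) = x^4 + 4*x^3 - 31*x^2 - 70*x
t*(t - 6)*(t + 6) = t^3 - 36*t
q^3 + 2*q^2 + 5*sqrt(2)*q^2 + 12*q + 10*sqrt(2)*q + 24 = (q + 2)*(q + 2*sqrt(2))*(q + 3*sqrt(2))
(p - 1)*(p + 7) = p^2 + 6*p - 7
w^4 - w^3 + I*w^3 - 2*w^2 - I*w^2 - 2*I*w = w*(w - 2)*(w + 1)*(w + I)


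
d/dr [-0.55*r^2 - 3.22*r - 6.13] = -1.1*r - 3.22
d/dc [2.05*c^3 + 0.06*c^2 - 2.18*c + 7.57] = 6.15*c^2 + 0.12*c - 2.18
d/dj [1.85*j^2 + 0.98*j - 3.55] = 3.7*j + 0.98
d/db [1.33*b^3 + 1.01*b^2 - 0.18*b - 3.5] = 3.99*b^2 + 2.02*b - 0.18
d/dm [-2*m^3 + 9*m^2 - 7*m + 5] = -6*m^2 + 18*m - 7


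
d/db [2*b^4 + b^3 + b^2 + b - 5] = 8*b^3 + 3*b^2 + 2*b + 1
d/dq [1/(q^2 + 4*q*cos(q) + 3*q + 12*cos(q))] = (4*q*sin(q) - 2*q + 12*sin(q) - 4*cos(q) - 3)/((q + 3)^2*(q + 4*cos(q))^2)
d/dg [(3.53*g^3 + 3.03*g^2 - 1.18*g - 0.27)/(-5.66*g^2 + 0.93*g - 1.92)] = (-19.9798*g^4 + 6.5658*g^3 - 24.1937*g^2 - 14.6916*g + 2.5167)/(32.0356*g^4 - 10.5276*g^3 + 22.5993*g^2 - 3.5712*g + 3.6864)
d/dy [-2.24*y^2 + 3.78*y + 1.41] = 3.78 - 4.48*y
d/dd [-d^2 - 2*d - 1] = -2*d - 2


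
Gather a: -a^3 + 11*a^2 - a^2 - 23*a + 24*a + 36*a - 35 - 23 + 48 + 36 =-a^3 + 10*a^2 + 37*a + 26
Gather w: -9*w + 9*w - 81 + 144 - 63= 0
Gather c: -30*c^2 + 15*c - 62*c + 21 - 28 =-30*c^2 - 47*c - 7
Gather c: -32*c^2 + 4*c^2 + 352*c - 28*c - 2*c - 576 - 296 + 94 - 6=-28*c^2 + 322*c - 784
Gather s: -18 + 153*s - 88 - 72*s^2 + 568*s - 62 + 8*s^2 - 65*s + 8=-64*s^2 + 656*s - 160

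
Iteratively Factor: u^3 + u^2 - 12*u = (u + 4)*(u^2 - 3*u) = u*(u + 4)*(u - 3)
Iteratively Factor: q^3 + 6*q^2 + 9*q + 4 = (q + 4)*(q^2 + 2*q + 1) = (q + 1)*(q + 4)*(q + 1)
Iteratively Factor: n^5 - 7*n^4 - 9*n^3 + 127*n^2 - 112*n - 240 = (n + 4)*(n^4 - 11*n^3 + 35*n^2 - 13*n - 60) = (n - 5)*(n + 4)*(n^3 - 6*n^2 + 5*n + 12) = (n - 5)*(n - 4)*(n + 4)*(n^2 - 2*n - 3) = (n - 5)*(n - 4)*(n - 3)*(n + 4)*(n + 1)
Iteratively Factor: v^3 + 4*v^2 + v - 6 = (v - 1)*(v^2 + 5*v + 6) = (v - 1)*(v + 2)*(v + 3)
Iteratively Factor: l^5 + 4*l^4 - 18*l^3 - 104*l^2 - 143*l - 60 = (l - 5)*(l^4 + 9*l^3 + 27*l^2 + 31*l + 12) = (l - 5)*(l + 1)*(l^3 + 8*l^2 + 19*l + 12) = (l - 5)*(l + 1)*(l + 3)*(l^2 + 5*l + 4) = (l - 5)*(l + 1)*(l + 3)*(l + 4)*(l + 1)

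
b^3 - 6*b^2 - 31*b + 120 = (b - 8)*(b - 3)*(b + 5)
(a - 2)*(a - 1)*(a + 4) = a^3 + a^2 - 10*a + 8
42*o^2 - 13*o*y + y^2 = (-7*o + y)*(-6*o + y)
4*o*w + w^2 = w*(4*o + w)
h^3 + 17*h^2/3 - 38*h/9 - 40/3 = (h - 5/3)*(h + 4/3)*(h + 6)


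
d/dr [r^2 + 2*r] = 2*r + 2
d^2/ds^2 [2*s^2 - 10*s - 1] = 4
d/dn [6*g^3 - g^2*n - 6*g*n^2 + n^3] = -g^2 - 12*g*n + 3*n^2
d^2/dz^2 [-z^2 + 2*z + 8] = -2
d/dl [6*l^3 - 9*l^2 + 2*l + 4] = 18*l^2 - 18*l + 2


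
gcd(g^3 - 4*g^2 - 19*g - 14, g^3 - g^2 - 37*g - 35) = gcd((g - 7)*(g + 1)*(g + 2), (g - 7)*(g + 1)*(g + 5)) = g^2 - 6*g - 7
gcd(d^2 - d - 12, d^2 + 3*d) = d + 3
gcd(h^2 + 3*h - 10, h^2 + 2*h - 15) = h + 5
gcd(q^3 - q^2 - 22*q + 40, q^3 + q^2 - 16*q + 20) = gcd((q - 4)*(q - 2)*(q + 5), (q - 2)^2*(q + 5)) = q^2 + 3*q - 10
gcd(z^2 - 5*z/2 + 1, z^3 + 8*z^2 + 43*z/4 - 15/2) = z - 1/2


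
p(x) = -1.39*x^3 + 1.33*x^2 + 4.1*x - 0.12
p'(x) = -4.17*x^2 + 2.66*x + 4.1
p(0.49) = 2.04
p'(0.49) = 4.40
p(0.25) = 0.97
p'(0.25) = 4.50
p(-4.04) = 96.68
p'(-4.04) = -74.71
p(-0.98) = -1.55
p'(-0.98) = -2.51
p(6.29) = -267.62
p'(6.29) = -144.15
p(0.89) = 3.60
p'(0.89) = 3.16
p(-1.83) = 5.35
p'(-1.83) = -14.73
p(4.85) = -107.53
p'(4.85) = -81.09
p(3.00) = -13.38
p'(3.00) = -25.45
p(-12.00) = 2544.12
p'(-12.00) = -628.30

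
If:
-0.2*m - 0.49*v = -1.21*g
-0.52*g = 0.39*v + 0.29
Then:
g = -0.75*v - 0.557692307692308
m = -6.9875*v - 3.37403846153846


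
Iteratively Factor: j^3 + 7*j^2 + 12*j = (j + 4)*(j^2 + 3*j) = (j + 3)*(j + 4)*(j)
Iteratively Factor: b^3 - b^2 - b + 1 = (b + 1)*(b^2 - 2*b + 1) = (b - 1)*(b + 1)*(b - 1)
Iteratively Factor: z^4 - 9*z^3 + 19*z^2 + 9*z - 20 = (z - 5)*(z^3 - 4*z^2 - z + 4) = (z - 5)*(z + 1)*(z^2 - 5*z + 4) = (z - 5)*(z - 4)*(z + 1)*(z - 1)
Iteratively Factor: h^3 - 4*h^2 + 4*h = (h - 2)*(h^2 - 2*h) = (h - 2)^2*(h)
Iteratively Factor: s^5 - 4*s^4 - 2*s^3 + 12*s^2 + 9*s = (s - 3)*(s^4 - s^3 - 5*s^2 - 3*s) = (s - 3)*(s + 1)*(s^3 - 2*s^2 - 3*s) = s*(s - 3)*(s + 1)*(s^2 - 2*s - 3) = s*(s - 3)^2*(s + 1)*(s + 1)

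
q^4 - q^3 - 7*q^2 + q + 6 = (q - 3)*(q - 1)*(q + 1)*(q + 2)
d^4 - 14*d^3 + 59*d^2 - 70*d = d*(d - 7)*(d - 5)*(d - 2)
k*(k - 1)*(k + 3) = k^3 + 2*k^2 - 3*k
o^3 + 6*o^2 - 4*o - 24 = (o - 2)*(o + 2)*(o + 6)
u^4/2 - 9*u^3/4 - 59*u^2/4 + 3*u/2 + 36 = (u/2 + 1)*(u - 8)*(u - 3/2)*(u + 3)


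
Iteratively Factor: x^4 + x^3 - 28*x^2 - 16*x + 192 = (x - 3)*(x^3 + 4*x^2 - 16*x - 64) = (x - 4)*(x - 3)*(x^2 + 8*x + 16) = (x - 4)*(x - 3)*(x + 4)*(x + 4)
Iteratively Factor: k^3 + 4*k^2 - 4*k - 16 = (k + 2)*(k^2 + 2*k - 8) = (k + 2)*(k + 4)*(k - 2)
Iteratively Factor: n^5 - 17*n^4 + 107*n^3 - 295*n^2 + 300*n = (n - 5)*(n^4 - 12*n^3 + 47*n^2 - 60*n) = (n - 5)*(n - 3)*(n^3 - 9*n^2 + 20*n) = (n - 5)*(n - 4)*(n - 3)*(n^2 - 5*n) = n*(n - 5)*(n - 4)*(n - 3)*(n - 5)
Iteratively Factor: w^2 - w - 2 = (w - 2)*(w + 1)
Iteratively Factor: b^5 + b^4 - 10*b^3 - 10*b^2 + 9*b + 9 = (b + 1)*(b^4 - 10*b^2 + 9) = (b + 1)*(b + 3)*(b^3 - 3*b^2 - b + 3) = (b + 1)^2*(b + 3)*(b^2 - 4*b + 3) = (b - 3)*(b + 1)^2*(b + 3)*(b - 1)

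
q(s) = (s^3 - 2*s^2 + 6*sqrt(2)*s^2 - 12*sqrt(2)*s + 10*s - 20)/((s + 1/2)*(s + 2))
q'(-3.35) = 6.58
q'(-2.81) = 14.95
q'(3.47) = 1.90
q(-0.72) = 42.59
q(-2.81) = 15.29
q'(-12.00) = 1.15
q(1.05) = -4.02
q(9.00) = 11.21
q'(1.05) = 6.02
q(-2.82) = 15.14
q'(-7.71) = 1.44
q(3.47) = 3.49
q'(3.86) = 1.76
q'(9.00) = 1.18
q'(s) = (3*s^2 - 4*s + 12*sqrt(2)*s - 12*sqrt(2) + 10)/((s + 1/2)*(s + 2)) - (s^3 - 2*s^2 + 6*sqrt(2)*s^2 - 12*sqrt(2)*s + 10*s - 20)/((s + 1/2)*(s + 2)^2) - (s^3 - 2*s^2 + 6*sqrt(2)*s^2 - 12*sqrt(2)*s + 10*s - 20)/((s + 1/2)^2*(s + 2)) = 4*(s^4 + 5*s^3 - 12*s^2 + 27*sqrt(2)*s^2 + 12*sqrt(2)*s + 36*s - 12*sqrt(2) + 60)/(4*s^4 + 20*s^3 + 33*s^2 + 20*s + 4)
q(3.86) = 4.20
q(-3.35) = 10.02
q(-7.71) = -0.95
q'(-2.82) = 14.64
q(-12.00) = -6.35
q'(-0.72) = 212.70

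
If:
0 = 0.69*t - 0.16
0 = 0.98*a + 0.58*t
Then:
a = -0.14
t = 0.23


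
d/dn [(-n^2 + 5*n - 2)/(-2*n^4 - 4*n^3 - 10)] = (-n^2*(2*n + 3)*(n^2 - 5*n + 2) + (2*n - 5)*(n^4 + 2*n^3 + 5)/2)/(n^4 + 2*n^3 + 5)^2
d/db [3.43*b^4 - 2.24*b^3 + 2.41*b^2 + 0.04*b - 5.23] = 13.72*b^3 - 6.72*b^2 + 4.82*b + 0.04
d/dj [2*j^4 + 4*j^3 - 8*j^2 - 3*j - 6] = 8*j^3 + 12*j^2 - 16*j - 3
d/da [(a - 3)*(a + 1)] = 2*a - 2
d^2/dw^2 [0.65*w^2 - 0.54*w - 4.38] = 1.30000000000000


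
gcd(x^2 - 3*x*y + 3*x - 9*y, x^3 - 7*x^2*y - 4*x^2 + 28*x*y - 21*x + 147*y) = x + 3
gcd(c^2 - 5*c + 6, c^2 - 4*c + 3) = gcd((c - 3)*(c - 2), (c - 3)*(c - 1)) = c - 3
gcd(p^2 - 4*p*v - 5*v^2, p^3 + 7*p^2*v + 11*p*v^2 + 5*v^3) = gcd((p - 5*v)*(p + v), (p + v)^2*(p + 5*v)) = p + v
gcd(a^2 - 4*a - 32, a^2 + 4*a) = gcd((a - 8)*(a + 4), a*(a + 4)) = a + 4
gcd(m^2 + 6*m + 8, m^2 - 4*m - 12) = m + 2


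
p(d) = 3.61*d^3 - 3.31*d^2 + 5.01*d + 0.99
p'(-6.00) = 434.61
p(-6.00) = -927.99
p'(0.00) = 5.01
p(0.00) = 0.99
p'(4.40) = 185.55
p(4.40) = 266.47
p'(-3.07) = 127.41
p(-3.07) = -150.04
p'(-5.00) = 308.86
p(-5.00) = -558.06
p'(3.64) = 124.41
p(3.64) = 149.48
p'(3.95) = 147.84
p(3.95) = 191.62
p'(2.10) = 38.87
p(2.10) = 30.35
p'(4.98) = 240.63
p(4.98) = 389.71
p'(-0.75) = 16.07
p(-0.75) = -6.15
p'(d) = 10.83*d^2 - 6.62*d + 5.01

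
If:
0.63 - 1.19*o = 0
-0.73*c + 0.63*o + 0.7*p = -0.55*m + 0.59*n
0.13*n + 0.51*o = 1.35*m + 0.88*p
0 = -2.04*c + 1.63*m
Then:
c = 0.202201451289593 - 0.427233613293122*p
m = 0.253061939037282 - 0.534697282894459*p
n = 1.21660513917293*p + 0.551027828464082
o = 0.53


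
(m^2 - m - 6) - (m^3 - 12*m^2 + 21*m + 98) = -m^3 + 13*m^2 - 22*m - 104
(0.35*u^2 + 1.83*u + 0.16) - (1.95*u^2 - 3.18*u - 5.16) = -1.6*u^2 + 5.01*u + 5.32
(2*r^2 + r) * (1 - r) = -2*r^3 + r^2 + r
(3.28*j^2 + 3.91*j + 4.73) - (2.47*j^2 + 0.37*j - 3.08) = 0.81*j^2 + 3.54*j + 7.81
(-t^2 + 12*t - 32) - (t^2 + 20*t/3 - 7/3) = -2*t^2 + 16*t/3 - 89/3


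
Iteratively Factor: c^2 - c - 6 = (c + 2)*(c - 3)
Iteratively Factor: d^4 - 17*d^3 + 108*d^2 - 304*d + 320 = (d - 4)*(d^3 - 13*d^2 + 56*d - 80) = (d - 5)*(d - 4)*(d^2 - 8*d + 16) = (d - 5)*(d - 4)^2*(d - 4)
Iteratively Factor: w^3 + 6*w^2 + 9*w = (w + 3)*(w^2 + 3*w) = w*(w + 3)*(w + 3)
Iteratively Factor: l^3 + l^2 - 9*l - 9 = (l + 1)*(l^2 - 9) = (l - 3)*(l + 1)*(l + 3)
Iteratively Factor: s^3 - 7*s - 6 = (s + 1)*(s^2 - s - 6) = (s - 3)*(s + 1)*(s + 2)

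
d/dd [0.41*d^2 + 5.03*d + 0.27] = 0.82*d + 5.03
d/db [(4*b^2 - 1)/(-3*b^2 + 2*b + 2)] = 2*(4*b^2 + 5*b + 1)/(9*b^4 - 12*b^3 - 8*b^2 + 8*b + 4)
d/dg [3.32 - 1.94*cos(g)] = 1.94*sin(g)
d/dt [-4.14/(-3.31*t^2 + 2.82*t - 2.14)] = (11.6748 - 27.4068*t)/(3.31*t^2 - 2.82*t + 2.14)^2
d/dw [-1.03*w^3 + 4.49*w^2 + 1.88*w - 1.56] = -3.09*w^2 + 8.98*w + 1.88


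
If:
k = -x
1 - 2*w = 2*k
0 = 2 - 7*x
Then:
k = -2/7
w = 11/14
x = 2/7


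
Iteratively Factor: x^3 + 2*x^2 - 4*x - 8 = (x + 2)*(x^2 - 4) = (x - 2)*(x + 2)*(x + 2)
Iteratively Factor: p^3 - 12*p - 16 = (p + 2)*(p^2 - 2*p - 8) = (p - 4)*(p + 2)*(p + 2)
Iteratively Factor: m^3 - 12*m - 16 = (m + 2)*(m^2 - 2*m - 8) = (m + 2)^2*(m - 4)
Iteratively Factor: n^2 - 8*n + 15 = (n - 5)*(n - 3)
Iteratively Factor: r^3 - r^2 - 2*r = (r)*(r^2 - r - 2) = r*(r + 1)*(r - 2)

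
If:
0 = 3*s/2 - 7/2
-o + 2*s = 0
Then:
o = 14/3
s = 7/3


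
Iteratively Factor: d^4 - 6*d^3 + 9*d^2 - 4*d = (d - 1)*(d^3 - 5*d^2 + 4*d) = (d - 4)*(d - 1)*(d^2 - d) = d*(d - 4)*(d - 1)*(d - 1)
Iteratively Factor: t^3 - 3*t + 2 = (t - 1)*(t^2 + t - 2) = (t - 1)^2*(t + 2)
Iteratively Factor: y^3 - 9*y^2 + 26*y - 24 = (y - 2)*(y^2 - 7*y + 12) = (y - 4)*(y - 2)*(y - 3)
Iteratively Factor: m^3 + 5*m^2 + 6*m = (m + 2)*(m^2 + 3*m) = (m + 2)*(m + 3)*(m)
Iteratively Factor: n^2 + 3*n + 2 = (n + 2)*(n + 1)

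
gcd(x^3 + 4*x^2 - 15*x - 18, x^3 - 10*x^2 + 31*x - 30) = x - 3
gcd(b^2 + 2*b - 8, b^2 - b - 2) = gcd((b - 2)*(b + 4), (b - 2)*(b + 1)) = b - 2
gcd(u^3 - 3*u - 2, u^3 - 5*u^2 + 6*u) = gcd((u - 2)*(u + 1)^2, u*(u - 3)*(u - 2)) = u - 2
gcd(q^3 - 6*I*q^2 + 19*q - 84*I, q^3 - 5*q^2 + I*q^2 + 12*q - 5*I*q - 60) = q^2 + I*q + 12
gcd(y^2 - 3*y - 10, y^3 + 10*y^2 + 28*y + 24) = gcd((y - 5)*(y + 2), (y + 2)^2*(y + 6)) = y + 2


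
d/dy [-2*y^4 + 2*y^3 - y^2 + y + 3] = -8*y^3 + 6*y^2 - 2*y + 1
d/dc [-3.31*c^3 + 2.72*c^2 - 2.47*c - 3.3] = -9.93*c^2 + 5.44*c - 2.47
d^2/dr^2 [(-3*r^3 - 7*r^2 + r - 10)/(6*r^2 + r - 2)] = 6*(13*r^3 - 438*r^2 - 60*r - 52)/(216*r^6 + 108*r^5 - 198*r^4 - 71*r^3 + 66*r^2 + 12*r - 8)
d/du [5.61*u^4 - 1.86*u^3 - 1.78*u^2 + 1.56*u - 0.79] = 22.44*u^3 - 5.58*u^2 - 3.56*u + 1.56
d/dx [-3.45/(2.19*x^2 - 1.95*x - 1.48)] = (15.111*x - 6.7275)/(-2.19*x^2 + 1.95*x + 1.48)^2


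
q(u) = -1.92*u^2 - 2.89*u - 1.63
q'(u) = -3.84*u - 2.89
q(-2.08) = -3.93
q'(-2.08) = 5.10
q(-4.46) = -26.93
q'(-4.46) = 14.24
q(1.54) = -10.63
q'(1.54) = -8.80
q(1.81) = -13.15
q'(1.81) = -9.84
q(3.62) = -37.25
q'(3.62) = -16.79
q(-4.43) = -26.51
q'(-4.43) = 14.12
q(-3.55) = -15.57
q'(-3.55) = 10.74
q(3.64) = -37.59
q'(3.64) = -16.87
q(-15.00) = -390.28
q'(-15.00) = 54.71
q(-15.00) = -390.28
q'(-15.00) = 54.71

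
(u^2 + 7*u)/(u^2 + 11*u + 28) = u/(u + 4)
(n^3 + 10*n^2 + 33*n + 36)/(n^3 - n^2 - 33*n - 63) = (n + 4)/(n - 7)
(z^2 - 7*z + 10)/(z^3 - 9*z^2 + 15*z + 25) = (z - 2)/(z^2 - 4*z - 5)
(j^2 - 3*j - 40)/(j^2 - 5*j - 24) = (j + 5)/(j + 3)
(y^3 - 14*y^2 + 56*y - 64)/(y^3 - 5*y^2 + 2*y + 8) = (y - 8)/(y + 1)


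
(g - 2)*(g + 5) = g^2 + 3*g - 10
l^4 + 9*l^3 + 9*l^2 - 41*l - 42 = (l - 2)*(l + 1)*(l + 3)*(l + 7)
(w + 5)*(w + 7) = w^2 + 12*w + 35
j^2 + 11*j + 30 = (j + 5)*(j + 6)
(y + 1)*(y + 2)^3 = y^4 + 7*y^3 + 18*y^2 + 20*y + 8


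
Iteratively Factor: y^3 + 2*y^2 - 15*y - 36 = (y + 3)*(y^2 - y - 12) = (y + 3)^2*(y - 4)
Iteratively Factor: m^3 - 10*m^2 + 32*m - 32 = (m - 2)*(m^2 - 8*m + 16) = (m - 4)*(m - 2)*(m - 4)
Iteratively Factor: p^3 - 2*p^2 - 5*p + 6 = (p + 2)*(p^2 - 4*p + 3) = (p - 3)*(p + 2)*(p - 1)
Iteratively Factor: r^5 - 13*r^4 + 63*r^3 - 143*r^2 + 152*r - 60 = (r - 3)*(r^4 - 10*r^3 + 33*r^2 - 44*r + 20) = (r - 3)*(r - 2)*(r^3 - 8*r^2 + 17*r - 10) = (r - 3)*(r - 2)^2*(r^2 - 6*r + 5) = (r - 3)*(r - 2)^2*(r - 1)*(r - 5)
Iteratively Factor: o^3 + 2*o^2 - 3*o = (o + 3)*(o^2 - o) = (o - 1)*(o + 3)*(o)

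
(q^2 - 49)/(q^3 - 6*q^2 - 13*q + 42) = (q + 7)/(q^2 + q - 6)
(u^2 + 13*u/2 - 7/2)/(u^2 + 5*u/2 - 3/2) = (u + 7)/(u + 3)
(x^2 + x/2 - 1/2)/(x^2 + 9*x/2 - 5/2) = (x + 1)/(x + 5)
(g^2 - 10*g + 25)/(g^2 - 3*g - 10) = (g - 5)/(g + 2)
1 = 1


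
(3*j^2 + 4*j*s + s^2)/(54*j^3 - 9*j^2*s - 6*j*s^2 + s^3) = (j + s)/(18*j^2 - 9*j*s + s^2)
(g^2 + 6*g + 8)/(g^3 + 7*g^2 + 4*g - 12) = (g + 4)/(g^2 + 5*g - 6)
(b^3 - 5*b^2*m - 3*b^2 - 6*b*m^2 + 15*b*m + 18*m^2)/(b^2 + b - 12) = (b^2 - 5*b*m - 6*m^2)/(b + 4)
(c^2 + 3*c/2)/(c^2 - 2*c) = (c + 3/2)/(c - 2)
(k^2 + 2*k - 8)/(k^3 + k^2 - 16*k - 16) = (k - 2)/(k^2 - 3*k - 4)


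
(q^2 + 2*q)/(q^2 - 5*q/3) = 3*(q + 2)/(3*q - 5)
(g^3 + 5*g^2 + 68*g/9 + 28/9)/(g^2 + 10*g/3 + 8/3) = (9*g^2 + 27*g + 14)/(3*(3*g + 4))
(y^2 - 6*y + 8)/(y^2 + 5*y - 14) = (y - 4)/(y + 7)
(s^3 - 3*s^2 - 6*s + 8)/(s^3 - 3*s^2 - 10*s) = (s^2 - 5*s + 4)/(s*(s - 5))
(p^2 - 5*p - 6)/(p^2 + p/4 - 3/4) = 4*(p - 6)/(4*p - 3)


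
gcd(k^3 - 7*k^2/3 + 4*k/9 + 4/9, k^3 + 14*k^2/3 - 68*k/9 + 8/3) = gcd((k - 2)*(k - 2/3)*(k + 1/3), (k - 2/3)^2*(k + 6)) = k - 2/3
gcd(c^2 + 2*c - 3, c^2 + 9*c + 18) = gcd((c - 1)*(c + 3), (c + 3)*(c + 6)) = c + 3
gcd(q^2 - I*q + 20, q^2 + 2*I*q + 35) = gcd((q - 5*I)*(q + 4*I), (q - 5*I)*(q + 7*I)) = q - 5*I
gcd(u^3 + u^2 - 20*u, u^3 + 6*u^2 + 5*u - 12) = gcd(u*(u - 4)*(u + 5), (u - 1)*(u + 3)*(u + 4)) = 1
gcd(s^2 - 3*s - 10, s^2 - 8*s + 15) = s - 5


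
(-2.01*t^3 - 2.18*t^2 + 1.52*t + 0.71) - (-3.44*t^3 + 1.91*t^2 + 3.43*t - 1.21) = 1.43*t^3 - 4.09*t^2 - 1.91*t + 1.92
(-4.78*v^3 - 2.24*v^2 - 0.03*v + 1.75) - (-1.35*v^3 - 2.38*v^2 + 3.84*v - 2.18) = -3.43*v^3 + 0.14*v^2 - 3.87*v + 3.93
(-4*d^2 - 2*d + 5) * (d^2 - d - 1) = -4*d^4 + 2*d^3 + 11*d^2 - 3*d - 5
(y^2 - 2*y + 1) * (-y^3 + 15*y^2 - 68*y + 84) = -y^5 + 17*y^4 - 99*y^3 + 235*y^2 - 236*y + 84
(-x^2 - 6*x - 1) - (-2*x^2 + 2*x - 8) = x^2 - 8*x + 7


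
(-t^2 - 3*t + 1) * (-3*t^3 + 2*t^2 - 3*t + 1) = 3*t^5 + 7*t^4 - 6*t^3 + 10*t^2 - 6*t + 1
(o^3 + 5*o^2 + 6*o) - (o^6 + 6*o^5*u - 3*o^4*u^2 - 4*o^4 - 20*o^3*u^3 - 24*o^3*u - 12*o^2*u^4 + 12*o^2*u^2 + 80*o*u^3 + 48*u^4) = -o^6 - 6*o^5*u + 3*o^4*u^2 + 4*o^4 + 20*o^3*u^3 + 24*o^3*u + o^3 + 12*o^2*u^4 - 12*o^2*u^2 + 5*o^2 - 80*o*u^3 + 6*o - 48*u^4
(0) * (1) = 0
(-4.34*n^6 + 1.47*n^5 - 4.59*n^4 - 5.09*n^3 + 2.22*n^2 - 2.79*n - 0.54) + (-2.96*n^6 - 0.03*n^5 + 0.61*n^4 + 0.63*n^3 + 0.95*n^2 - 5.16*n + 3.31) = -7.3*n^6 + 1.44*n^5 - 3.98*n^4 - 4.46*n^3 + 3.17*n^2 - 7.95*n + 2.77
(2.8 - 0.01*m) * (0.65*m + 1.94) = -0.0065*m^2 + 1.8006*m + 5.432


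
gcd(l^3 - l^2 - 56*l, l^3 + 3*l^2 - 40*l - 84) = l + 7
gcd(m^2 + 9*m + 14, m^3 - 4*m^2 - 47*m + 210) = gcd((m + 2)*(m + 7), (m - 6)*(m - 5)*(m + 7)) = m + 7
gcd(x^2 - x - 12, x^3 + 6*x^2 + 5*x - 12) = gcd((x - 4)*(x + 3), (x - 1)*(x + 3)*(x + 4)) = x + 3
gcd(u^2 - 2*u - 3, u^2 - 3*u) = u - 3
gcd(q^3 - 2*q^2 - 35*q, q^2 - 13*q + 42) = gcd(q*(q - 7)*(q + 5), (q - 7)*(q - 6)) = q - 7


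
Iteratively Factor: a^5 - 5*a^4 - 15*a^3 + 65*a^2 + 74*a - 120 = (a - 1)*(a^4 - 4*a^3 - 19*a^2 + 46*a + 120) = (a - 1)*(a + 3)*(a^3 - 7*a^2 + 2*a + 40) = (a - 1)*(a + 2)*(a + 3)*(a^2 - 9*a + 20) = (a - 5)*(a - 1)*(a + 2)*(a + 3)*(a - 4)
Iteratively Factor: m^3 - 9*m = (m + 3)*(m^2 - 3*m) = m*(m + 3)*(m - 3)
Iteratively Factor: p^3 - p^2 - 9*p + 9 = (p - 1)*(p^2 - 9) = (p - 1)*(p + 3)*(p - 3)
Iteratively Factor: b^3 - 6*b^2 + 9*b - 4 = (b - 1)*(b^2 - 5*b + 4) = (b - 4)*(b - 1)*(b - 1)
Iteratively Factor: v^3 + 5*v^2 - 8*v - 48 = (v - 3)*(v^2 + 8*v + 16) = (v - 3)*(v + 4)*(v + 4)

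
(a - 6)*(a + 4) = a^2 - 2*a - 24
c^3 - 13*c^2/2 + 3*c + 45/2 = (c - 5)*(c - 3)*(c + 3/2)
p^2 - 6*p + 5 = (p - 5)*(p - 1)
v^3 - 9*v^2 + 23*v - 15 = (v - 5)*(v - 3)*(v - 1)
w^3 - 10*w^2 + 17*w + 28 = (w - 7)*(w - 4)*(w + 1)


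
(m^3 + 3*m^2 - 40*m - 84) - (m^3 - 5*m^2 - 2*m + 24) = 8*m^2 - 38*m - 108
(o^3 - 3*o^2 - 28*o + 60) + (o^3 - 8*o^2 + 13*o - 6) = 2*o^3 - 11*o^2 - 15*o + 54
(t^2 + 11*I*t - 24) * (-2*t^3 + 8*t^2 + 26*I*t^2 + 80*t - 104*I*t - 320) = -2*t^5 + 8*t^4 + 4*I*t^4 - 158*t^3 - 16*I*t^3 + 632*t^2 + 256*I*t^2 - 1920*t - 1024*I*t + 7680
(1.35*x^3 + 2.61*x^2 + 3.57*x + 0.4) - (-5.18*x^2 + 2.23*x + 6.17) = 1.35*x^3 + 7.79*x^2 + 1.34*x - 5.77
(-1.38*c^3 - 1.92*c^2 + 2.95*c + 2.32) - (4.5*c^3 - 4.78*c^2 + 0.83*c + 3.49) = -5.88*c^3 + 2.86*c^2 + 2.12*c - 1.17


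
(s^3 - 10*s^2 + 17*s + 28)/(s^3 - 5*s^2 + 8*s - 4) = (s^3 - 10*s^2 + 17*s + 28)/(s^3 - 5*s^2 + 8*s - 4)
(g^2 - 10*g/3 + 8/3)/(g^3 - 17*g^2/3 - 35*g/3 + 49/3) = (3*g^2 - 10*g + 8)/(3*g^3 - 17*g^2 - 35*g + 49)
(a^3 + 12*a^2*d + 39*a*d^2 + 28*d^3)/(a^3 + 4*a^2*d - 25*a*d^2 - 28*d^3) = (a + 4*d)/(a - 4*d)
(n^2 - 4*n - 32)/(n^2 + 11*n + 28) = (n - 8)/(n + 7)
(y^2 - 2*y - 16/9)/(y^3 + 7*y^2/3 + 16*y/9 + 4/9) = (3*y - 8)/(3*y^2 + 5*y + 2)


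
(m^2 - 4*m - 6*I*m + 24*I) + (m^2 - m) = 2*m^2 - 5*m - 6*I*m + 24*I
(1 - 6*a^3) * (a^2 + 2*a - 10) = -6*a^5 - 12*a^4 + 60*a^3 + a^2 + 2*a - 10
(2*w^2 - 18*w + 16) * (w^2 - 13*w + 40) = 2*w^4 - 44*w^3 + 330*w^2 - 928*w + 640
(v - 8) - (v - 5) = -3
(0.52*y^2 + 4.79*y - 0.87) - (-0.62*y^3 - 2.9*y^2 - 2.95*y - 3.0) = 0.62*y^3 + 3.42*y^2 + 7.74*y + 2.13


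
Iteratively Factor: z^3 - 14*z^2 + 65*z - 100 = (z - 4)*(z^2 - 10*z + 25) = (z - 5)*(z - 4)*(z - 5)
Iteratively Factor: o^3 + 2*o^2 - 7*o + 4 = (o - 1)*(o^2 + 3*o - 4) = (o - 1)^2*(o + 4)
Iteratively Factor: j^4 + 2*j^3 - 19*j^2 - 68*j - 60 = (j + 2)*(j^3 - 19*j - 30) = (j + 2)*(j + 3)*(j^2 - 3*j - 10) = (j - 5)*(j + 2)*(j + 3)*(j + 2)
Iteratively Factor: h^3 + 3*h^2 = (h + 3)*(h^2) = h*(h + 3)*(h)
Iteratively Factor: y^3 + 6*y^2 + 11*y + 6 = (y + 3)*(y^2 + 3*y + 2) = (y + 1)*(y + 3)*(y + 2)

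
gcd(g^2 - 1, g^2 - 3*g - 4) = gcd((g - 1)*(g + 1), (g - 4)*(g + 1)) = g + 1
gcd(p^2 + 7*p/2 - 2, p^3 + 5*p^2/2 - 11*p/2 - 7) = 1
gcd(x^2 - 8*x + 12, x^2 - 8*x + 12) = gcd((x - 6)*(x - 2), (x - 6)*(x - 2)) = x^2 - 8*x + 12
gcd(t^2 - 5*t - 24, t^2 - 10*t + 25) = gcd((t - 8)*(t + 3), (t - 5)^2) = 1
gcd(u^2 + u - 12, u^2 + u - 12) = u^2 + u - 12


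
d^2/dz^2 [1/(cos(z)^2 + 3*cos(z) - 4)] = (-4*sin(z)^4 + 27*sin(z)^2 - 3*cos(z)/4 - 9*cos(3*z)/4 + 3)/((cos(z) - 1)^3*(cos(z) + 4)^3)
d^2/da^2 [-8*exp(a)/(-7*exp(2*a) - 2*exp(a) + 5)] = (392*exp(4*a) - 112*exp(3*a) + 1680*exp(2*a) + 80*exp(a) + 200)*exp(a)/(343*exp(6*a) + 294*exp(5*a) - 651*exp(4*a) - 412*exp(3*a) + 465*exp(2*a) + 150*exp(a) - 125)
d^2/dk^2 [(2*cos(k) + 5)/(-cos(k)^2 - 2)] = 2*(-4*(2*cos(k) + 5)*sin(k)^2*cos(k)^2 + (cos(k)^2 + 2)^2*cos(k) - (cos(k)^2 + 2)*(5*cos(2*k) + 2*cos(3*k)))/(cos(k)^2 + 2)^3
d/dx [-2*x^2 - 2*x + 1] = -4*x - 2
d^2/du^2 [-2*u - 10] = 0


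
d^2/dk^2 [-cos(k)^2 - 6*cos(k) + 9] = 6*cos(k) + 2*cos(2*k)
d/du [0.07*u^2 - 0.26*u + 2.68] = 0.14*u - 0.26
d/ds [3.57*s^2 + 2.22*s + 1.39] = 7.14*s + 2.22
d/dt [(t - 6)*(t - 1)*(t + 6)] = 3*t^2 - 2*t - 36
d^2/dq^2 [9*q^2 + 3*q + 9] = 18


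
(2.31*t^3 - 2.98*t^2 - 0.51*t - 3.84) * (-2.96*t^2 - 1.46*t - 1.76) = -6.8376*t^5 + 5.4482*t^4 + 1.7948*t^3 + 17.3558*t^2 + 6.504*t + 6.7584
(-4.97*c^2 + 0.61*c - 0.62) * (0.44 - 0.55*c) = 2.7335*c^3 - 2.5223*c^2 + 0.6094*c - 0.2728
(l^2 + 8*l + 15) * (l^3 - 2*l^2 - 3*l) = l^5 + 6*l^4 - 4*l^3 - 54*l^2 - 45*l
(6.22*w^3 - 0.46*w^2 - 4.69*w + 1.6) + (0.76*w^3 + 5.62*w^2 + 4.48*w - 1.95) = 6.98*w^3 + 5.16*w^2 - 0.21*w - 0.35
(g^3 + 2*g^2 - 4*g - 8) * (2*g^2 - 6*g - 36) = 2*g^5 - 2*g^4 - 56*g^3 - 64*g^2 + 192*g + 288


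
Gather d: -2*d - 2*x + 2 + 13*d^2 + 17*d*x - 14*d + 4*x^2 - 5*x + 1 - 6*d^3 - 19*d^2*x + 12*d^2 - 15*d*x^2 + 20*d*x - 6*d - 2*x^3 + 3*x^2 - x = -6*d^3 + d^2*(25 - 19*x) + d*(-15*x^2 + 37*x - 22) - 2*x^3 + 7*x^2 - 8*x + 3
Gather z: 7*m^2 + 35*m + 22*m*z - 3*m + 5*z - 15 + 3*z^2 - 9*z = 7*m^2 + 32*m + 3*z^2 + z*(22*m - 4) - 15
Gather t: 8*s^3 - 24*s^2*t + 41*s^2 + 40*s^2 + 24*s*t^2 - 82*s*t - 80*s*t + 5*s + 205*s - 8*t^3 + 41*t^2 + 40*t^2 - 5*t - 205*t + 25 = 8*s^3 + 81*s^2 + 210*s - 8*t^3 + t^2*(24*s + 81) + t*(-24*s^2 - 162*s - 210) + 25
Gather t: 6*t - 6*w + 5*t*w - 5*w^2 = t*(5*w + 6) - 5*w^2 - 6*w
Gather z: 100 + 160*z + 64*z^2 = 64*z^2 + 160*z + 100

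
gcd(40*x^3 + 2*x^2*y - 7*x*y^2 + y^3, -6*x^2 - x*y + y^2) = 2*x + y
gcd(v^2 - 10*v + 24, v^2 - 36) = v - 6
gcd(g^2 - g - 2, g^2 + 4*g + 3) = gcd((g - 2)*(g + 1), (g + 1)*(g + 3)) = g + 1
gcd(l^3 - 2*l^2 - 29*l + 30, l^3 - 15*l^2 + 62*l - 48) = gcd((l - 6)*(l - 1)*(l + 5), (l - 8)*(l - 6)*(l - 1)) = l^2 - 7*l + 6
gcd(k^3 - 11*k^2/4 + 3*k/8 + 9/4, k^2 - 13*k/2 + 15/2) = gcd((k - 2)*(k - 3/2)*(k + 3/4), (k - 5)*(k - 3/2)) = k - 3/2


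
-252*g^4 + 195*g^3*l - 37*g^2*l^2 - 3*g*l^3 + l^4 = (-4*g + l)*(-3*g + l)^2*(7*g + l)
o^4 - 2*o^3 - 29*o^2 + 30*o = o*(o - 6)*(o - 1)*(o + 5)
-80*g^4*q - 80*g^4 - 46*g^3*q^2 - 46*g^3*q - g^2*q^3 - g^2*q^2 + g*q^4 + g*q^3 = (-8*g + q)*(2*g + q)*(5*g + q)*(g*q + g)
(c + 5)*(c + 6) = c^2 + 11*c + 30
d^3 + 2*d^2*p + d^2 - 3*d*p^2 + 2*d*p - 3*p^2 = (d + 1)*(d - p)*(d + 3*p)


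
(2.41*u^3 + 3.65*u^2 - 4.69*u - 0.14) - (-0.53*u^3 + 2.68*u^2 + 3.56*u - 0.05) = 2.94*u^3 + 0.97*u^2 - 8.25*u - 0.09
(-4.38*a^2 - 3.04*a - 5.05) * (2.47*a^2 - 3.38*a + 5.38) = -10.8186*a^4 + 7.2956*a^3 - 25.7627*a^2 + 0.713799999999999*a - 27.169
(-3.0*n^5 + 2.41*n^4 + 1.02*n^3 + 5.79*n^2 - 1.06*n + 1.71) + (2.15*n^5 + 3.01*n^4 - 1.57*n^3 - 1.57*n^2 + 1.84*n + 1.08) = -0.85*n^5 + 5.42*n^4 - 0.55*n^3 + 4.22*n^2 + 0.78*n + 2.79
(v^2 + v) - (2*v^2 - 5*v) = -v^2 + 6*v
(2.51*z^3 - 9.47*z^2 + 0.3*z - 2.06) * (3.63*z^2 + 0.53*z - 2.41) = 9.1113*z^5 - 33.0458*z^4 - 9.9792*z^3 + 15.5039*z^2 - 1.8148*z + 4.9646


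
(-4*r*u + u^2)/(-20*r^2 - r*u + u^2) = u*(4*r - u)/(20*r^2 + r*u - u^2)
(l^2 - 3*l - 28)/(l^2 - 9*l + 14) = (l + 4)/(l - 2)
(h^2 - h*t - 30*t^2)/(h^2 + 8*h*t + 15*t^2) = (h - 6*t)/(h + 3*t)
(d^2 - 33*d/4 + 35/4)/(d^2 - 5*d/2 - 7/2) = (-4*d^2 + 33*d - 35)/(2*(-2*d^2 + 5*d + 7))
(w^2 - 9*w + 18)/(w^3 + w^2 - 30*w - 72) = (w - 3)/(w^2 + 7*w + 12)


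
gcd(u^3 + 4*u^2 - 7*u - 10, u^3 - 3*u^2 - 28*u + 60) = u^2 + 3*u - 10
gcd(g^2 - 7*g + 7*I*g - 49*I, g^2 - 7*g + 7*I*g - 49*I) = g^2 + g*(-7 + 7*I) - 49*I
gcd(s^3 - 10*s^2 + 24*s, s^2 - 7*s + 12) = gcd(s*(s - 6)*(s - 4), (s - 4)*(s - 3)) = s - 4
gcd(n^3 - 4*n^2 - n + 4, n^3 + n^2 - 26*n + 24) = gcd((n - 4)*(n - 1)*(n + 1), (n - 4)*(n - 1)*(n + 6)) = n^2 - 5*n + 4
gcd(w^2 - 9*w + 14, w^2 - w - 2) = w - 2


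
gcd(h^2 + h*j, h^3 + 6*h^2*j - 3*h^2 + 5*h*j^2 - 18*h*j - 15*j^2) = h + j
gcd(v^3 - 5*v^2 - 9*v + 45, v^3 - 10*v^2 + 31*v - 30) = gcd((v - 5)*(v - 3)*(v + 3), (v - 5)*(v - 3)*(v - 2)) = v^2 - 8*v + 15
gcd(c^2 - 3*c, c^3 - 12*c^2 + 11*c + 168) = 1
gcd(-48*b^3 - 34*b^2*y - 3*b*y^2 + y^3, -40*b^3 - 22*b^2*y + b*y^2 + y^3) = 2*b + y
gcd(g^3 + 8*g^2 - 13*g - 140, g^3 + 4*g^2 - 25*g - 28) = g^2 + 3*g - 28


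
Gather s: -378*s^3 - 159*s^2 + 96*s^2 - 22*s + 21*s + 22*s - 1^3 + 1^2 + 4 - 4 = -378*s^3 - 63*s^2 + 21*s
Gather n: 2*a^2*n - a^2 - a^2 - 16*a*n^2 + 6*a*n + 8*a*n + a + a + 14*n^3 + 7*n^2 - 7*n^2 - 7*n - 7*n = -2*a^2 - 16*a*n^2 + 2*a + 14*n^3 + n*(2*a^2 + 14*a - 14)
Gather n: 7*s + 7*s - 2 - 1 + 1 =14*s - 2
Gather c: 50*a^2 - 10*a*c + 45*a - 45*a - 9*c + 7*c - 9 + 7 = 50*a^2 + c*(-10*a - 2) - 2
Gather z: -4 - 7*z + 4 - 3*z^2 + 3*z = -3*z^2 - 4*z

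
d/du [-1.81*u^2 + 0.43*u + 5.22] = 0.43 - 3.62*u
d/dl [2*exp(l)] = 2*exp(l)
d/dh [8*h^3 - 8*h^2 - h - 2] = 24*h^2 - 16*h - 1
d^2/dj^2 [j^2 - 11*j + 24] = 2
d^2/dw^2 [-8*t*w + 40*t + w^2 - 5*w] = 2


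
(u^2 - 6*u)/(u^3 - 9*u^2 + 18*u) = 1/(u - 3)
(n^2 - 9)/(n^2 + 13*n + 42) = (n^2 - 9)/(n^2 + 13*n + 42)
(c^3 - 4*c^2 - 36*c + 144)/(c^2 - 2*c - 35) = (-c^3 + 4*c^2 + 36*c - 144)/(-c^2 + 2*c + 35)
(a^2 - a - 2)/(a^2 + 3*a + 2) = (a - 2)/(a + 2)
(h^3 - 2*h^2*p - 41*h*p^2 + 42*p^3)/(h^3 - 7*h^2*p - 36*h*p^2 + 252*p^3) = (-h + p)/(-h + 6*p)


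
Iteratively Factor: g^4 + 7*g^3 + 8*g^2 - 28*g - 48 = (g + 4)*(g^3 + 3*g^2 - 4*g - 12) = (g + 2)*(g + 4)*(g^2 + g - 6) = (g + 2)*(g + 3)*(g + 4)*(g - 2)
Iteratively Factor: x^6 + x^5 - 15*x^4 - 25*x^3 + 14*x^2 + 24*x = (x)*(x^5 + x^4 - 15*x^3 - 25*x^2 + 14*x + 24) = x*(x + 1)*(x^4 - 15*x^2 - 10*x + 24) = x*(x - 4)*(x + 1)*(x^3 + 4*x^2 + x - 6) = x*(x - 4)*(x - 1)*(x + 1)*(x^2 + 5*x + 6) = x*(x - 4)*(x - 1)*(x + 1)*(x + 2)*(x + 3)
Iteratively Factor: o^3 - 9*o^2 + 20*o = (o - 4)*(o^2 - 5*o) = o*(o - 4)*(o - 5)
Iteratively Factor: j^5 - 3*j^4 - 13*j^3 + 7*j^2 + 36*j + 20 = (j - 2)*(j^4 - j^3 - 15*j^2 - 23*j - 10) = (j - 2)*(j + 1)*(j^3 - 2*j^2 - 13*j - 10) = (j - 5)*(j - 2)*(j + 1)*(j^2 + 3*j + 2) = (j - 5)*(j - 2)*(j + 1)^2*(j + 2)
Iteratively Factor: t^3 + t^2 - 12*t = (t + 4)*(t^2 - 3*t) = t*(t + 4)*(t - 3)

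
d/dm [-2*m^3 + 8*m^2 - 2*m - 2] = -6*m^2 + 16*m - 2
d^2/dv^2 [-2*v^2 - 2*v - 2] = -4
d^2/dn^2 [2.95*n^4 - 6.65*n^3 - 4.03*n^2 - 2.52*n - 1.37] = 35.4*n^2 - 39.9*n - 8.06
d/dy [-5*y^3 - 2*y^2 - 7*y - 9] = -15*y^2 - 4*y - 7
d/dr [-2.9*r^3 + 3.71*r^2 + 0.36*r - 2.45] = -8.7*r^2 + 7.42*r + 0.36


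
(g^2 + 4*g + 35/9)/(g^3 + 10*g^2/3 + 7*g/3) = (g + 5/3)/(g*(g + 1))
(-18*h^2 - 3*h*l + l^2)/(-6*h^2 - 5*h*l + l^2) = (3*h + l)/(h + l)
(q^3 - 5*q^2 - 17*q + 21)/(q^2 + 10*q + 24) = (q^3 - 5*q^2 - 17*q + 21)/(q^2 + 10*q + 24)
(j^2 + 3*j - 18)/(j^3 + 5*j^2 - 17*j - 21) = (j + 6)/(j^2 + 8*j + 7)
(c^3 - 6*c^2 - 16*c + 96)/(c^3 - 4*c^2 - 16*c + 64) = (c - 6)/(c - 4)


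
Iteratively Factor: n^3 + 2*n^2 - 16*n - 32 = (n + 2)*(n^2 - 16) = (n + 2)*(n + 4)*(n - 4)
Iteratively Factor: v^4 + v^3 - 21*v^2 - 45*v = (v + 3)*(v^3 - 2*v^2 - 15*v) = (v + 3)^2*(v^2 - 5*v) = v*(v + 3)^2*(v - 5)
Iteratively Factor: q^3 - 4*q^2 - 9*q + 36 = (q - 3)*(q^2 - q - 12) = (q - 3)*(q + 3)*(q - 4)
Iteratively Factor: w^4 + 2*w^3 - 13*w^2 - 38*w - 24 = (w - 4)*(w^3 + 6*w^2 + 11*w + 6) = (w - 4)*(w + 1)*(w^2 + 5*w + 6) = (w - 4)*(w + 1)*(w + 3)*(w + 2)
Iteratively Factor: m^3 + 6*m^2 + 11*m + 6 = (m + 2)*(m^2 + 4*m + 3) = (m + 1)*(m + 2)*(m + 3)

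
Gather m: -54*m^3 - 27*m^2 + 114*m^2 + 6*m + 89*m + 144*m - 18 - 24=-54*m^3 + 87*m^2 + 239*m - 42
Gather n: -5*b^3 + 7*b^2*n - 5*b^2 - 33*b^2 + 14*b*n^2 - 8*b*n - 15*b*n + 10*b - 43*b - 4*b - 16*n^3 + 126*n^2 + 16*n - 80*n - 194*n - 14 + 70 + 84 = -5*b^3 - 38*b^2 - 37*b - 16*n^3 + n^2*(14*b + 126) + n*(7*b^2 - 23*b - 258) + 140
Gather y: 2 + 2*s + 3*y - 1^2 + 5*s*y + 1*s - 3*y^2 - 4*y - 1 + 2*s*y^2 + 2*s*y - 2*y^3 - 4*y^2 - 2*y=3*s - 2*y^3 + y^2*(2*s - 7) + y*(7*s - 3)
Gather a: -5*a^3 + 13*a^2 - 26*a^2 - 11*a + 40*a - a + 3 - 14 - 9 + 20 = -5*a^3 - 13*a^2 + 28*a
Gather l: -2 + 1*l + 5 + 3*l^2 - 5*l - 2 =3*l^2 - 4*l + 1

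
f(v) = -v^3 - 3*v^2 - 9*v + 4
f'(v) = -3*v^2 - 6*v - 9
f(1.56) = -21.14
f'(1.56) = -25.66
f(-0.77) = 9.61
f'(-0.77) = -6.16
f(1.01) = -9.18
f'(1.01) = -18.12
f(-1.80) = 16.31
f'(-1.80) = -7.92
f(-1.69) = 15.47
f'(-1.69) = -7.43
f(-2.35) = 21.56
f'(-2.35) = -11.47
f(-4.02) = 56.66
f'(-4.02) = -33.36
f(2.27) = -43.59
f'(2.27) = -38.08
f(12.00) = -2264.00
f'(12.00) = -513.00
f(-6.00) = 166.00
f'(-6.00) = -81.00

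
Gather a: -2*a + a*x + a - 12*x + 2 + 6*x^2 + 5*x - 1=a*(x - 1) + 6*x^2 - 7*x + 1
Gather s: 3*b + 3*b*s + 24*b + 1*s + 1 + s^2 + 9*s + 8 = 27*b + s^2 + s*(3*b + 10) + 9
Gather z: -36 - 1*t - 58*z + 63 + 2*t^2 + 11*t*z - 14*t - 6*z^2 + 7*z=2*t^2 - 15*t - 6*z^2 + z*(11*t - 51) + 27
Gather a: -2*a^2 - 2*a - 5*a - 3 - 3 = -2*a^2 - 7*a - 6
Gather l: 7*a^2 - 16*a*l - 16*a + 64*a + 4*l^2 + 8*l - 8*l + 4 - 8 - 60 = 7*a^2 - 16*a*l + 48*a + 4*l^2 - 64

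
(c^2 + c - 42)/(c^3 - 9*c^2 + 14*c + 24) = (c + 7)/(c^2 - 3*c - 4)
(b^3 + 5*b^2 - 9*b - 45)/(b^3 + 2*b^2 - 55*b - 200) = (b^2 - 9)/(b^2 - 3*b - 40)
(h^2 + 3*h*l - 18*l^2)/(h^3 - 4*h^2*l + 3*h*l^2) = (h + 6*l)/(h*(h - l))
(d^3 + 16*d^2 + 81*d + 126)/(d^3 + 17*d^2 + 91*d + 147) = (d + 6)/(d + 7)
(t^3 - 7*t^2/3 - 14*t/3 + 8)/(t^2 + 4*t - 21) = (3*t^2 + 2*t - 8)/(3*(t + 7))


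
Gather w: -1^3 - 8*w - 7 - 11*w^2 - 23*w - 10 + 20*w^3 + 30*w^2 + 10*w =20*w^3 + 19*w^2 - 21*w - 18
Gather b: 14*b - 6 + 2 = 14*b - 4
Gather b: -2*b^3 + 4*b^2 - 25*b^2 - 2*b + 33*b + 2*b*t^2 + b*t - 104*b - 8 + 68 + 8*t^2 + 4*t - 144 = -2*b^3 - 21*b^2 + b*(2*t^2 + t - 73) + 8*t^2 + 4*t - 84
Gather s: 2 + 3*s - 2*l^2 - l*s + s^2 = -2*l^2 + s^2 + s*(3 - l) + 2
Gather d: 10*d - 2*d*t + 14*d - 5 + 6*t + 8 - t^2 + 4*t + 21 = d*(24 - 2*t) - t^2 + 10*t + 24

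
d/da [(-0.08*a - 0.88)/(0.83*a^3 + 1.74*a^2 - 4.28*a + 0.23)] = (0.1328*a^3 + 2.3304*a^2 + 3.0624*a - 3.7848)/(0.6889*a^6 + 2.8884*a^5 - 4.0772*a^4 - 14.5126*a^3 + 19.1188*a^2 - 1.9688*a + 0.0529)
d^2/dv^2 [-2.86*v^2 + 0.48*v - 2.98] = -5.72000000000000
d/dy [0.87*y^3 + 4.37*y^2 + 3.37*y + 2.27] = 2.61*y^2 + 8.74*y + 3.37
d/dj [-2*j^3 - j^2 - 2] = 2*j*(-3*j - 1)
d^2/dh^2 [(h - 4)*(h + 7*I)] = 2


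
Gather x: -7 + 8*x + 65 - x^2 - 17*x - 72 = -x^2 - 9*x - 14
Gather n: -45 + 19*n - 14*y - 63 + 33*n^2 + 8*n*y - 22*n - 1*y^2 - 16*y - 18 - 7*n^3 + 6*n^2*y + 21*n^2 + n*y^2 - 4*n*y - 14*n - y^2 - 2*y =-7*n^3 + n^2*(6*y + 54) + n*(y^2 + 4*y - 17) - 2*y^2 - 32*y - 126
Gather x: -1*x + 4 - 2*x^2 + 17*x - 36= -2*x^2 + 16*x - 32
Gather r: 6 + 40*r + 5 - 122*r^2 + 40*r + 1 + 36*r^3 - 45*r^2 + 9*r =36*r^3 - 167*r^2 + 89*r + 12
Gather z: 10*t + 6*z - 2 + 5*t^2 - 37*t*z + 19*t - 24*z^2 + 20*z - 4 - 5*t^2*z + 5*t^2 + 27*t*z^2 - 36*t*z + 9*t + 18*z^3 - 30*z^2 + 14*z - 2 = 10*t^2 + 38*t + 18*z^3 + z^2*(27*t - 54) + z*(-5*t^2 - 73*t + 40) - 8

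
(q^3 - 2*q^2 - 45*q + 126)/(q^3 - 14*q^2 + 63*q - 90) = (q + 7)/(q - 5)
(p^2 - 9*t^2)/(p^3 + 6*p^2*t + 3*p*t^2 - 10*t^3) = (p^2 - 9*t^2)/(p^3 + 6*p^2*t + 3*p*t^2 - 10*t^3)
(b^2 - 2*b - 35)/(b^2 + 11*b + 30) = (b - 7)/(b + 6)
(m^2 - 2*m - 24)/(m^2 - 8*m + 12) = (m + 4)/(m - 2)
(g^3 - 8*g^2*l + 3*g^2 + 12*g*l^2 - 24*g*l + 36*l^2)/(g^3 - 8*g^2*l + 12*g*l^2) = (g + 3)/g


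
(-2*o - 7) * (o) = -2*o^2 - 7*o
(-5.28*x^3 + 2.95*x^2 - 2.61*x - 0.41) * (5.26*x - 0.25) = -27.7728*x^4 + 16.837*x^3 - 14.4661*x^2 - 1.5041*x + 0.1025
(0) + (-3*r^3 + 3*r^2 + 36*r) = -3*r^3 + 3*r^2 + 36*r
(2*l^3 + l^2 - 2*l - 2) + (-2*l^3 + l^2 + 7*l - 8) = 2*l^2 + 5*l - 10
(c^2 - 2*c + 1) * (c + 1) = c^3 - c^2 - c + 1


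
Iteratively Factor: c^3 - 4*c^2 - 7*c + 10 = (c + 2)*(c^2 - 6*c + 5) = (c - 5)*(c + 2)*(c - 1)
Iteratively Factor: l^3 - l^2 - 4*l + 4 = (l - 1)*(l^2 - 4) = (l - 2)*(l - 1)*(l + 2)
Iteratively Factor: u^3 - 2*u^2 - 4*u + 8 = (u - 2)*(u^2 - 4) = (u - 2)*(u + 2)*(u - 2)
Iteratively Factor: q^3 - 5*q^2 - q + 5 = (q - 5)*(q^2 - 1) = (q - 5)*(q + 1)*(q - 1)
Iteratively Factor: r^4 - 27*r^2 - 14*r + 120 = (r + 4)*(r^3 - 4*r^2 - 11*r + 30) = (r - 2)*(r + 4)*(r^2 - 2*r - 15) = (r - 2)*(r + 3)*(r + 4)*(r - 5)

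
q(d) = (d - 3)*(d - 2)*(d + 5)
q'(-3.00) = 8.00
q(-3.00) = 60.00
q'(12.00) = 413.00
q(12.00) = 1530.00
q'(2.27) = -3.54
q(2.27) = -1.43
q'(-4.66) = 46.15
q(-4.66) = 17.35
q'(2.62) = 1.59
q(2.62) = -1.80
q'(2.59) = 1.12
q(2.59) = -1.84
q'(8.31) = 188.17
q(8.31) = 445.97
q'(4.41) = 39.34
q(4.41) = 31.98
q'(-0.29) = -18.75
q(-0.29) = 35.49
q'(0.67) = -17.65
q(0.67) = 17.57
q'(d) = (d - 3)*(d - 2) + (d - 3)*(d + 5) + (d - 2)*(d + 5) = 3*d^2 - 19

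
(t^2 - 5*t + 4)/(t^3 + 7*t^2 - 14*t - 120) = (t - 1)/(t^2 + 11*t + 30)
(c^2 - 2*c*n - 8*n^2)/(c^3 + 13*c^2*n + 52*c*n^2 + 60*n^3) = (c - 4*n)/(c^2 + 11*c*n + 30*n^2)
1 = 1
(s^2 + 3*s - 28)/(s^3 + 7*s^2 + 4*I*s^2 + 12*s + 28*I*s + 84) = (s - 4)/(s^2 + 4*I*s + 12)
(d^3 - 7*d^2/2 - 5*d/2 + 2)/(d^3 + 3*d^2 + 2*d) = (d^2 - 9*d/2 + 2)/(d*(d + 2))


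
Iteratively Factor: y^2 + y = (y)*(y + 1)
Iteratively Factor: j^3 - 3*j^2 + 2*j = (j - 1)*(j^2 - 2*j) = j*(j - 1)*(j - 2)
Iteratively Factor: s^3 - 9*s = (s)*(s^2 - 9) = s*(s - 3)*(s + 3)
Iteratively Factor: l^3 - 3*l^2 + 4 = (l - 2)*(l^2 - l - 2) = (l - 2)*(l + 1)*(l - 2)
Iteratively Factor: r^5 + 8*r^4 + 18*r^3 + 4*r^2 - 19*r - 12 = (r + 4)*(r^4 + 4*r^3 + 2*r^2 - 4*r - 3) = (r - 1)*(r + 4)*(r^3 + 5*r^2 + 7*r + 3) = (r - 1)*(r + 1)*(r + 4)*(r^2 + 4*r + 3) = (r - 1)*(r + 1)^2*(r + 4)*(r + 3)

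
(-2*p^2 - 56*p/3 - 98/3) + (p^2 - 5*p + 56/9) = -p^2 - 71*p/3 - 238/9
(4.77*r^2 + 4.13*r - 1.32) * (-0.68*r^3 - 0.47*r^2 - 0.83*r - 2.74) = -3.2436*r^5 - 5.0503*r^4 - 5.0026*r^3 - 15.8773*r^2 - 10.2206*r + 3.6168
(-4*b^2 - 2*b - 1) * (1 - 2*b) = 8*b^3 - 1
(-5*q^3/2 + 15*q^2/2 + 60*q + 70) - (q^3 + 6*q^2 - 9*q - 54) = -7*q^3/2 + 3*q^2/2 + 69*q + 124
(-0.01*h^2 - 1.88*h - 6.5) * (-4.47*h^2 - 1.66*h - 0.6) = 0.0447*h^4 + 8.4202*h^3 + 32.1818*h^2 + 11.918*h + 3.9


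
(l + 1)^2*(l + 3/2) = l^3 + 7*l^2/2 + 4*l + 3/2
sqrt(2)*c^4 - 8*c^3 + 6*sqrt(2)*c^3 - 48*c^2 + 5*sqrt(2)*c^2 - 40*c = c*(c + 5)*(c - 4*sqrt(2))*(sqrt(2)*c + sqrt(2))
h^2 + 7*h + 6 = (h + 1)*(h + 6)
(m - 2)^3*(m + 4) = m^4 - 2*m^3 - 12*m^2 + 40*m - 32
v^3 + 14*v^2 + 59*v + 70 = (v + 2)*(v + 5)*(v + 7)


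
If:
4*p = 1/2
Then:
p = 1/8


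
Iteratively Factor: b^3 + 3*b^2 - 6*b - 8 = (b + 4)*(b^2 - b - 2) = (b + 1)*(b + 4)*(b - 2)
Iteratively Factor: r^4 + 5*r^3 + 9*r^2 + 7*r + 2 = (r + 2)*(r^3 + 3*r^2 + 3*r + 1) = (r + 1)*(r + 2)*(r^2 + 2*r + 1) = (r + 1)^2*(r + 2)*(r + 1)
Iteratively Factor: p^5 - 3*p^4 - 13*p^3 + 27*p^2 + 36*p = (p - 3)*(p^4 - 13*p^2 - 12*p) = (p - 3)*(p + 1)*(p^3 - p^2 - 12*p) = (p - 4)*(p - 3)*(p + 1)*(p^2 + 3*p) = (p - 4)*(p - 3)*(p + 1)*(p + 3)*(p)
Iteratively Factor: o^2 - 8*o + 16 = (o - 4)*(o - 4)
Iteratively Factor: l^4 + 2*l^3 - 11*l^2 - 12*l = (l + 1)*(l^3 + l^2 - 12*l) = (l + 1)*(l + 4)*(l^2 - 3*l) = (l - 3)*(l + 1)*(l + 4)*(l)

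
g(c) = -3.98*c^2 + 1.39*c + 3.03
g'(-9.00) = 73.03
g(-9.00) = -331.86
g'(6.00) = -46.37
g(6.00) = -131.91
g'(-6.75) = 55.12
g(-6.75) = -187.69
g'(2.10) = -15.33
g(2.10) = -11.60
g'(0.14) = 0.28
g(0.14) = 3.15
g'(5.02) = -38.57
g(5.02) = -90.29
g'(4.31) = -32.92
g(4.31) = -64.91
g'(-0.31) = 3.86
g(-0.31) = 2.22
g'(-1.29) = 11.66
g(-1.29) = -5.39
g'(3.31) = -24.96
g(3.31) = -35.97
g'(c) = 1.39 - 7.96*c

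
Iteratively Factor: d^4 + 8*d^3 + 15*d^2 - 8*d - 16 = (d + 1)*(d^3 + 7*d^2 + 8*d - 16) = (d + 1)*(d + 4)*(d^2 + 3*d - 4) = (d - 1)*(d + 1)*(d + 4)*(d + 4)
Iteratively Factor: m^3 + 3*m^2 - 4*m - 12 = (m - 2)*(m^2 + 5*m + 6) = (m - 2)*(m + 2)*(m + 3)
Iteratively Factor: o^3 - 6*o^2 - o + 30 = (o + 2)*(o^2 - 8*o + 15) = (o - 5)*(o + 2)*(o - 3)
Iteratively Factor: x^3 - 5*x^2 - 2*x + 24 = (x - 4)*(x^2 - x - 6) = (x - 4)*(x + 2)*(x - 3)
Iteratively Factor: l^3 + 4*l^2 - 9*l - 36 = (l + 4)*(l^2 - 9) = (l + 3)*(l + 4)*(l - 3)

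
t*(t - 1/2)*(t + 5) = t^3 + 9*t^2/2 - 5*t/2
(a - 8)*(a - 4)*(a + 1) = a^3 - 11*a^2 + 20*a + 32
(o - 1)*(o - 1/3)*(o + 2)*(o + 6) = o^4 + 20*o^3/3 + 5*o^2/3 - 40*o/3 + 4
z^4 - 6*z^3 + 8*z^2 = z^2*(z - 4)*(z - 2)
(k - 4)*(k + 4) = k^2 - 16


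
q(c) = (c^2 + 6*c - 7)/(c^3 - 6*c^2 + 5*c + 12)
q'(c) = (2*c + 6)/(c^3 - 6*c^2 + 5*c + 12) + (-3*c^2 + 12*c - 5)*(c^2 + 6*c - 7)/(c^3 - 6*c^2 + 5*c + 12)^2 = (-c^4 - 12*c^3 + 62*c^2 - 60*c + 107)/(c^6 - 12*c^5 + 46*c^4 - 36*c^3 - 119*c^2 + 120*c + 144)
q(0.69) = -0.18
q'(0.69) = 0.54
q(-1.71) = 0.75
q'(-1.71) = 1.21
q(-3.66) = 0.11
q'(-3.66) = 0.09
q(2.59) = 7.35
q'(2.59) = 26.47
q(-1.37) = 1.54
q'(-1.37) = 4.42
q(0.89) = -0.07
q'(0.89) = 0.61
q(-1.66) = 0.82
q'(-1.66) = 1.40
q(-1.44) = 1.28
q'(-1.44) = 3.13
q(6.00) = 1.55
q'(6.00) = -1.08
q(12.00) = 0.22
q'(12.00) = -0.04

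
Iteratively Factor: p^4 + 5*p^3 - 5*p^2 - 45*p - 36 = (p + 4)*(p^3 + p^2 - 9*p - 9) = (p - 3)*(p + 4)*(p^2 + 4*p + 3) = (p - 3)*(p + 1)*(p + 4)*(p + 3)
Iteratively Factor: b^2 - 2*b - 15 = (b - 5)*(b + 3)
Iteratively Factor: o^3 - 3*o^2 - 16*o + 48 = (o - 4)*(o^2 + o - 12) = (o - 4)*(o + 4)*(o - 3)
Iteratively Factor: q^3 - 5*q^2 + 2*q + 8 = (q - 4)*(q^2 - q - 2) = (q - 4)*(q + 1)*(q - 2)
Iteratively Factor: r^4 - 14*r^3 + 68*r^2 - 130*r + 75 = (r - 1)*(r^3 - 13*r^2 + 55*r - 75) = (r - 5)*(r - 1)*(r^2 - 8*r + 15) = (r - 5)*(r - 3)*(r - 1)*(r - 5)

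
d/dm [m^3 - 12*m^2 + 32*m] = 3*m^2 - 24*m + 32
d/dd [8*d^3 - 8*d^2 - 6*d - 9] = 24*d^2 - 16*d - 6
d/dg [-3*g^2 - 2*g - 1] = -6*g - 2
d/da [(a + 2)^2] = 2*a + 4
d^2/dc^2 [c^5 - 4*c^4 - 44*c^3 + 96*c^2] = 20*c^3 - 48*c^2 - 264*c + 192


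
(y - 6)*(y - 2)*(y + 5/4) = y^3 - 27*y^2/4 + 2*y + 15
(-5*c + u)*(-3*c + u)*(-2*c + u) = -30*c^3 + 31*c^2*u - 10*c*u^2 + u^3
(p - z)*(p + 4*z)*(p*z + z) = p^3*z + 3*p^2*z^2 + p^2*z - 4*p*z^3 + 3*p*z^2 - 4*z^3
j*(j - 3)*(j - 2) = j^3 - 5*j^2 + 6*j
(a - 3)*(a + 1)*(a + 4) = a^3 + 2*a^2 - 11*a - 12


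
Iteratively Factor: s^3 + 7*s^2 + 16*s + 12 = (s + 2)*(s^2 + 5*s + 6) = (s + 2)^2*(s + 3)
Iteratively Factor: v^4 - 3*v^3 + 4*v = (v + 1)*(v^3 - 4*v^2 + 4*v) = (v - 2)*(v + 1)*(v^2 - 2*v) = v*(v - 2)*(v + 1)*(v - 2)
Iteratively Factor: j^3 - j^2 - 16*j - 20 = (j - 5)*(j^2 + 4*j + 4) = (j - 5)*(j + 2)*(j + 2)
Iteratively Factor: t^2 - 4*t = (t)*(t - 4)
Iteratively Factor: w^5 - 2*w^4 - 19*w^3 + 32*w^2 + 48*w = (w + 4)*(w^4 - 6*w^3 + 5*w^2 + 12*w) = (w - 4)*(w + 4)*(w^3 - 2*w^2 - 3*w) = (w - 4)*(w + 1)*(w + 4)*(w^2 - 3*w) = w*(w - 4)*(w + 1)*(w + 4)*(w - 3)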